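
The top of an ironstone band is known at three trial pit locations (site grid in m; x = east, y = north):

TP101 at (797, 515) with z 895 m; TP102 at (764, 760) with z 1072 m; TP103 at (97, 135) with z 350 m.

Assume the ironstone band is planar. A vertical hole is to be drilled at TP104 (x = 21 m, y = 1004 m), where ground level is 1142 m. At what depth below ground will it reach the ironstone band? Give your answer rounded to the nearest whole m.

Two edge vectors: TP101→TP102 = (-33, 245, 177), TP101→TP103 = (-700, -380, -545).
Normal n = (TP101→TP102) × (TP101→TP103) = (-66265, -141885, 184040).
So ∂z/∂x = −n_x/n_z = 0.36006 and ∂z/∂y = −n_y/n_z = 0.77095.
Intercept c from TP101: 895 − 286.97 − 397.04 = 211.00.
At (21, 1004): z_contact = 7.6 + 774.0 + 211.00 = 992.6 m.
Depth below ground = 1142 − 992.6 = 149 m.

149 m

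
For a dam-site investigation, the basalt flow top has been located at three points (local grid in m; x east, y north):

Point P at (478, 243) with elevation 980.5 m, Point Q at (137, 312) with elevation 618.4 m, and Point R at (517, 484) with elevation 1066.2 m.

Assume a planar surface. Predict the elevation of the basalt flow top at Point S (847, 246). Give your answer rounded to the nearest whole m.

Two edge vectors: Point P→Point Q = (-341, 69, -362.1), Point P→Point R = (39, 241, 85.7).
Normal n = (Point P→Point Q) × (Point P→Point R) = (93179.4, 15101.8, -84872).
So ∂z/∂x = −n_x/n_z = 1.09788 and ∂z/∂y = −n_y/n_z = 0.17794.
Intercept c from Point P: 980.5 − 524.79 − 43.24 = 412.47.
At (847, 246): z = 929.9 + 43.8 + 412.47 = 1386.2 m.

1386 m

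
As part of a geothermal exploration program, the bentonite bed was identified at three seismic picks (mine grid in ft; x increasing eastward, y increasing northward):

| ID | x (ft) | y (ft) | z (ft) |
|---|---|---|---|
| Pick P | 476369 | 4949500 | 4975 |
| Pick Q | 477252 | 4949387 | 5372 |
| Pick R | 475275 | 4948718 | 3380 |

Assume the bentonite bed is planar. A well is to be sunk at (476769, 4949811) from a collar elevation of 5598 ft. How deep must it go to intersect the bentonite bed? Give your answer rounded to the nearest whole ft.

Two edge vectors: Pick P→Pick Q = (883, -113, 397), Pick P→Pick R = (-1094, -782, -1595).
Normal n = (Pick P→Pick Q) × (Pick P→Pick R) = (490689, 974067, -814128).
So ∂z/∂x = −n_x/n_z = 0.60271726 and ∂z/∂y = −n_y/n_z = 1.19645437.
Intercept c from Pick P: 4975 − 287115.82 − 5921850.88 = −6203991.70.
At (476769, 4949811): z_contact = 287356.9 + 5922223.0 − 6203991.70 = 5588.2 ft.
Depth below ground = 5598 − 5588.2 = 10 ft.

10 ft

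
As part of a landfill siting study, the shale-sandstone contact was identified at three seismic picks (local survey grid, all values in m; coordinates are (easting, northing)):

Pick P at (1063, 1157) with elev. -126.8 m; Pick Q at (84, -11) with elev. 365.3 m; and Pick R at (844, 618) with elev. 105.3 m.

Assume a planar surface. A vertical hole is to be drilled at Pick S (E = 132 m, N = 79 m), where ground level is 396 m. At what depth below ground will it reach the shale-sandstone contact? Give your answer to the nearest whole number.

Two edge vectors: Pick P→Pick Q = (-979, -1168, 492.1), Pick P→Pick R = (-219, -539, 232.1).
Normal n = (Pick P→Pick Q) × (Pick P→Pick R) = (-5850.9, 119456, 271889).
So ∂z/∂E = −n_x/n_z = 0.02152 and ∂z/∂N = −n_y/n_z = −0.43936.
Intercept c from Pick P: -126.8 − 22.88 + 508.33 = 358.66.
At (132, 79): z_contact = 2.8 − 34.7 + 358.66 = 326.8 m.
Depth below ground = 396 − 326.8 = 69 m.

69 m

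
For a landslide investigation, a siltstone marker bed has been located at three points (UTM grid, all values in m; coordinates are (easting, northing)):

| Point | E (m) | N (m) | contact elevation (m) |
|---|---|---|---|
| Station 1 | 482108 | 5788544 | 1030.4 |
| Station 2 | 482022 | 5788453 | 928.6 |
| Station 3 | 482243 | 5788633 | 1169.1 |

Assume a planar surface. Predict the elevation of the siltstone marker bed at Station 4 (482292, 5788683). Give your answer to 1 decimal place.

Let the plane be z = a·E + b·N + c.
Station 2−Station 1: −86a − 91b = −101.8;  Station 3−Station 1: 135a + 89b = 138.7.
Solving gives a = 0.769056359, b = 0.391880803.
Then c = 1030.4 − a·482108 − b·5788544 = −2638157.10.
At (482292, 5788683): z = 370909.7 + 2268473.7 − 2638157.10 = 1226.4 m.

1226.4 m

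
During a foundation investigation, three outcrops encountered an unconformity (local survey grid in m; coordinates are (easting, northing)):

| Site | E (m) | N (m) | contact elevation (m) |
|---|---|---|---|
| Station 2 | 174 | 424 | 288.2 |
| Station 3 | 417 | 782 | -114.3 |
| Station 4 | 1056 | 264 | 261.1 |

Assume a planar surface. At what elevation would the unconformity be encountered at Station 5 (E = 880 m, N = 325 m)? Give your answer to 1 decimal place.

237.9 m

Two edge vectors: Station 2→Station 3 = (243, 358, -402.5), Station 2→Station 4 = (882, -160, -27.1).
Normal n = (Station 2→Station 3) × (Station 2→Station 4) = (-74101.8, -348419.7, -354636).
So ∂z/∂E = −n_x/n_z = −0.208952 and ∂z/∂N = −n_y/n_z = −0.982471.
Intercept c from Station 2: 288.2 + 36.36 + 416.57 = 741.13.
At (880, 325): z = −183.9 − 319.3 + 741.13 = 237.9 m.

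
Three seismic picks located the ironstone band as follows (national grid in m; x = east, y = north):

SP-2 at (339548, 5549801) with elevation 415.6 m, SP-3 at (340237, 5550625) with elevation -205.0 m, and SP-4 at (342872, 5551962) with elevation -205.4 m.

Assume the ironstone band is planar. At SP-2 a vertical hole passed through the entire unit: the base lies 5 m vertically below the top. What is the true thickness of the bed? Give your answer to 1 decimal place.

Let the plane be z = a·x + b·y + c.
SP-3−SP-2: 689a + 824b = −620.6;  SP-4−SP-2: 3324a + 2161b = −621.
Solving gives a = 0.66351, b = −1.30796.
|∇z| = √(a²+b²) = 1.46662, so dip δ = arctan(1.46662) = 55.71°.
True thickness = vertical thickness × cos δ = 5 × cos 55.71° = 2.8 m.

2.8 m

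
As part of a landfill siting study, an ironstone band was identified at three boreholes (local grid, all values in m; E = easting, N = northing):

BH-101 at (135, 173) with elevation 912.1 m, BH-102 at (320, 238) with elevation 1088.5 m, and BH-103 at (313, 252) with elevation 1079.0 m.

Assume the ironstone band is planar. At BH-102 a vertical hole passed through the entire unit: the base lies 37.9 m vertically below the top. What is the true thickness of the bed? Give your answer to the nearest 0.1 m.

26.4 m

Let the plane be z = a·E + b·N + c.
BH-102−BH-101: 185a + 65b = 176.4;  BH-103−BH-101: 178a + 79b = 166.9.
Solving gives a = 1.01383, b = −0.17166.
|∇z| = √(a²+b²) = 1.02826, so dip δ = arctan(1.02826) = 45.80°.
True thickness = vertical thickness × cos δ = 37.9 × cos 45.80° = 26.4 m.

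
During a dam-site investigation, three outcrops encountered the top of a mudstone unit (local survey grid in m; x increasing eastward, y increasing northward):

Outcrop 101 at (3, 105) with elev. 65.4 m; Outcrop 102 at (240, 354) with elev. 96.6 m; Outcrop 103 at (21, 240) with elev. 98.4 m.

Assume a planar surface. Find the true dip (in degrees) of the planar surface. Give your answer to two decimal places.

16.77°

Let the plane be z = a·x + b·y + c.
Outcrop 102−Outcrop 101: 237a + 249b = 31.2;  Outcrop 103−Outcrop 101: 18a + 135b = 33.
Solving gives a = −0.14557, b = 0.26385.
Gradient magnitude |∇z| = √(a² + b²) = √(0.02119 + 0.06962) = 0.30134.
True dip = arctan(0.30134) = 16.77°, dipping toward SSE (azimuth ≈ 151°).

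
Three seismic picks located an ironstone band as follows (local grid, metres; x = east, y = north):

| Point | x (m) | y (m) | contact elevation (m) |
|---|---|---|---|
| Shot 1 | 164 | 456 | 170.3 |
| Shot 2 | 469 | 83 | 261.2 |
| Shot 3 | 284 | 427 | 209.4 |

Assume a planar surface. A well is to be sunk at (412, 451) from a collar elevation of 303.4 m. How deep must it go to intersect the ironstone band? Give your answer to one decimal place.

50.7 m

Let the plane be z = a·x + b·y + c.
Shot 2−Shot 1: 305a − 373b = 90.9;  Shot 3−Shot 1: 120a − 29b = 39.1.
Solving gives a = 0.33268, b = 0.02833.
Then c = 170.3 − a·164 − b·456 = 102.82.
At (412, 451): z_contact = 137.06 + 12.78 + 102.82 = 252.66 m.
Depth below ground = 303.4 − 252.66 = 50.7 m.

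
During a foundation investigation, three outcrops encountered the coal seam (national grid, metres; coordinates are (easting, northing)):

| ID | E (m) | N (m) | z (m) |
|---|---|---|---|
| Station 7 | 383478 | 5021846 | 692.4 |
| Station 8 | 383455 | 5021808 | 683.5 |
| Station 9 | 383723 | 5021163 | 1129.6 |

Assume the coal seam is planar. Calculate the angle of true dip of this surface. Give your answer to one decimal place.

Let the plane be z = a·E + b·N + c.
Station 8−Station 7: −23a − 38b = −8.9;  Station 9−Station 7: 245a − 683b = 437.2.
Solving gives a = 0.90700, b = −0.31476.
Gradient magnitude |∇z| = √(a² + b²) = √(0.82265 + 0.09908) = 0.96007.
True dip = arctan(0.96007) = 43.8°, dipping toward WNW (azimuth ≈ 289°).

43.8°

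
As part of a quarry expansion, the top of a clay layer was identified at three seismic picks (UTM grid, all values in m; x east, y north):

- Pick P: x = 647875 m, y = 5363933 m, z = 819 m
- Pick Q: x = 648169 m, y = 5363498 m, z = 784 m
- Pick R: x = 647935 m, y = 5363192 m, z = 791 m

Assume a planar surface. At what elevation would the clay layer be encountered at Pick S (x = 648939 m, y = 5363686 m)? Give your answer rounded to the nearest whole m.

735 m

Let the plane be z = a·x + b·y + c.
Pick Q−Pick P: 294a − 435b = −35;  Pick R−Pick P: 60a − 741b = −28.
Solving gives a = −0.07173253, b = 0.03197847.
Then c = 819 − a·647875 − b·5363933 = −124237.67.
At (648939, 5363686): z = −46550.0 + 171522.5 − 124237.67 = 734.8 m.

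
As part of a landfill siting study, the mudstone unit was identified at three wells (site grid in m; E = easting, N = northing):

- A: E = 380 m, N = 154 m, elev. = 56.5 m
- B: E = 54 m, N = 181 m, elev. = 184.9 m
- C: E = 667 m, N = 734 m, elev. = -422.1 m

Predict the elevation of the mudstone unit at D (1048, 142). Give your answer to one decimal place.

-232.8 m

Let the plane be z = a·E + b·N + c.
B−A: −326a + 27b = 128.4;  C−A: 287a + 580b = −478.6.
Solving gives a = −0.444011, b = −0.605464.
Then c = 56.5 − a·380 − b·154 = 318.47.
At (1048, 142): z = −465.3 − 86.0 + 318.47 = -232.8 m.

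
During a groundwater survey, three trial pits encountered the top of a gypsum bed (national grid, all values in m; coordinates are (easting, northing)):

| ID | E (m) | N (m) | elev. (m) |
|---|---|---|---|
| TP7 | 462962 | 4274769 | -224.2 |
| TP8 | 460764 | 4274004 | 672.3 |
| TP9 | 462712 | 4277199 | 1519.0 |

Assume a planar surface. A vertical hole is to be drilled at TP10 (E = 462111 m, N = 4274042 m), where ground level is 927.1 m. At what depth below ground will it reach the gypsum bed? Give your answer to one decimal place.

1085.1 m

Two edge vectors: TP7→TP8 = (-2198, -765, 896.5), TP7→TP9 = (-250, 2430, 1743.2).
Normal n = (TP7→TP8) × (TP7→TP9) = (-3512043, 3607428.6, -5532390).
So ∂z/∂E = −n_x/n_z = −0.634814791 and ∂z/∂N = −n_y/n_z = 0.652056091.
Intercept c from TP7: -224.2 + 293895.13 − 2787389.17 = −2493718.24.
At (462111, 4274042): z_contact = −293354.90 + 2786915.12 − 2493718.24 = -158.02 m.
Depth below ground = 927.1 − (-158.02) = 1085.1 m.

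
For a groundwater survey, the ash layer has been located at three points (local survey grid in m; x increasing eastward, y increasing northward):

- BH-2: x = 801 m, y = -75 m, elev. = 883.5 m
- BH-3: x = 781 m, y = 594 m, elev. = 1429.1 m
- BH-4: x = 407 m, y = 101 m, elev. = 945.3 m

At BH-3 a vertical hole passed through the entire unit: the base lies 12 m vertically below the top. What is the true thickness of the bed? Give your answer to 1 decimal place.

9.2 m

Two edge vectors: BH-2→BH-3 = (-20, 669, 545.6), BH-2→BH-4 = (-394, 176, 61.8).
Normal n = (BH-2→BH-3) × (BH-2→BH-4) = (-54681.4, -213730.4, 260066).
So ∂z/∂x = −n_x/n_z = 0.21026 and ∂z/∂y = −n_y/n_z = 0.82183.
|∇z| = √(a²+b²) = 0.84830, so dip δ = arctan(0.84830) = 40.31°.
True thickness = vertical thickness × cos δ = 12 × cos 40.31° = 9.2 m.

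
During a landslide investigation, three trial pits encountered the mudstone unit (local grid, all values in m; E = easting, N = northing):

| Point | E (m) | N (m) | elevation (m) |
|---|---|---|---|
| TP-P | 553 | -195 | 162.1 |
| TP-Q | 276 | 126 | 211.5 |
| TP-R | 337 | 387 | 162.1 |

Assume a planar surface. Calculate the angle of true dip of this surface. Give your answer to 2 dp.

Two edge vectors: TP-P→TP-Q = (-277, 321, 49.4), TP-P→TP-R = (-216, 582, 0).
Normal n = (TP-P→TP-Q) × (TP-P→TP-R) = (-28750.8, -10670.4, -91878).
So ∂z/∂E = −n_x/n_z = −0.31292 and ∂z/∂N = −n_y/n_z = −0.11614.
Gradient magnitude |∇z| = √(a² + b²) = √(0.09792 + 0.01349) = 0.33378.
True dip = arctan(0.33378) = 18.46°, dipping toward ENE (azimuth ≈ 070°).

18.46°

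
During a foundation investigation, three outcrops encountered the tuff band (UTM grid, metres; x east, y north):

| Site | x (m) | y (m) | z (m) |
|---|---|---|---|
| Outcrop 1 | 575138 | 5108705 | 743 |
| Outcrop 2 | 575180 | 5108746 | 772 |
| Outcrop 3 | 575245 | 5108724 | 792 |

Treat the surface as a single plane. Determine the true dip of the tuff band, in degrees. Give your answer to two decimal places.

26.56°

Two edge vectors: Outcrop 1→Outcrop 2 = (42, 41, 29), Outcrop 1→Outcrop 3 = (107, 19, 49).
Normal n = (Outcrop 1→Outcrop 2) × (Outcrop 1→Outcrop 3) = (1458, 1045, -3589).
So ∂z/∂x = −n_x/n_z = 0.40624 and ∂z/∂y = −n_y/n_z = 0.29117.
Gradient magnitude |∇z| = √(a² + b²) = √(0.16503 + 0.08478) = 0.49981.
True dip = arctan(0.49981) = 26.56°, dipping toward SW (azimuth ≈ 234°).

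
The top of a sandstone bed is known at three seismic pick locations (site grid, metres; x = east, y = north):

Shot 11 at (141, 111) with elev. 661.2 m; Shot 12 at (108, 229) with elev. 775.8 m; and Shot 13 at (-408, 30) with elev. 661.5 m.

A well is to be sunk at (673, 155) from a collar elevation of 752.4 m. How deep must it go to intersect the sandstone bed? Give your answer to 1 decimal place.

123.7 m

Two edge vectors: Shot 11→Shot 12 = (-33, 118, 114.6), Shot 11→Shot 13 = (-549, -81, 0.3).
Normal n = (Shot 11→Shot 12) × (Shot 11→Shot 13) = (9318, -62905.5, 67455).
So ∂z/∂x = −n_x/n_z = −0.13814 and ∂z/∂y = −n_y/n_z = 0.93256.
Intercept c from Shot 11: 661.2 + 19.48 − 103.51 = 577.16.
At (673, 155): z_contact = −92.97 + 144.55 + 577.16 = 628.74 m.
Depth below ground = 752.4 − 628.74 = 123.7 m.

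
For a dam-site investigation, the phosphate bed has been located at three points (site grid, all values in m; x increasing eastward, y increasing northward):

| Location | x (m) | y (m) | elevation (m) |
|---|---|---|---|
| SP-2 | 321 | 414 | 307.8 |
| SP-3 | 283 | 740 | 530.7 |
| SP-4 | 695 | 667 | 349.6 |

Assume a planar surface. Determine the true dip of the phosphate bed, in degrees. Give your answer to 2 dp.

Two edge vectors: SP-2→SP-3 = (-38, 326, 222.9), SP-2→SP-4 = (374, 253, 41.8).
Normal n = (SP-2→SP-3) × (SP-2→SP-4) = (-42766.9, 84953, -131538).
So ∂z/∂x = −n_x/n_z = −0.32513 and ∂z/∂y = −n_y/n_z = 0.64584.
Gradient magnitude |∇z| = √(a² + b²) = √(0.10571 + 0.41711) = 0.72307.
True dip = arctan(0.72307) = 35.87°, dipping toward SSE (azimuth ≈ 153°).

35.87°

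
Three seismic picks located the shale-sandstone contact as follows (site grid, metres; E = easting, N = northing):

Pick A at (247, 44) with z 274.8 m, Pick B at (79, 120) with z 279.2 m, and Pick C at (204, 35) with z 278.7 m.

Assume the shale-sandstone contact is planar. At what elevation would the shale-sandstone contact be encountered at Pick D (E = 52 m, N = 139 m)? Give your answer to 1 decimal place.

279.2 m

Let the plane be z = a·E + b·N + c.
Pick B−Pick A: −168a + 76b = 4.4;  Pick C−Pick A: −43a − 9b = 3.9.
Solving gives a = −0.07029, b = −0.09749.
Then c = 274.8 − a·247 − b·44 = 296.45.
At (52, 139): z = −3.7 − 13.6 + 296.45 = 279.2 m.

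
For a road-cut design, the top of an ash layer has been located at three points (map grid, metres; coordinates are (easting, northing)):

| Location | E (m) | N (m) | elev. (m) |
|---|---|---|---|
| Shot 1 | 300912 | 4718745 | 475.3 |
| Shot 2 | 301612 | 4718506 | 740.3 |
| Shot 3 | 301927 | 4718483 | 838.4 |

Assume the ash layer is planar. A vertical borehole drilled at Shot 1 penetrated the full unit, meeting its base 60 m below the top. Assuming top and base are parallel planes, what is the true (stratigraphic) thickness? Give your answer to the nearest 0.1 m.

56.0 m

Two edge vectors: Shot 1→Shot 2 = (700, -239, 265), Shot 1→Shot 3 = (1015, -262, 363.1).
Normal n = (Shot 1→Shot 2) × (Shot 1→Shot 3) = (-17350.9, 14805, 59185).
So ∂z/∂E = −n_x/n_z = 0.29316 and ∂z/∂N = −n_y/n_z = −0.25015.
|∇z| = √(a²+b²) = 0.38538, so dip δ = arctan(0.38538) = 21.08°.
True thickness = vertical thickness × cos δ = 60 × cos 21.08° = 56.0 m.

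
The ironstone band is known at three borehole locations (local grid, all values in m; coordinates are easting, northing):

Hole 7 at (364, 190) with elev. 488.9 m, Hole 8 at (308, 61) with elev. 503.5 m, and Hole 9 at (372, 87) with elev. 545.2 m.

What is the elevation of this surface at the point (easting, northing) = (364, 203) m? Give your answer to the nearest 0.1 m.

482.6 m

Let the plane be z = a·easting + b·northing + c.
Hole 8−Hole 7: −56a − 129b = 14.6;  Hole 9−Hole 7: 8a − 103b = 56.3.
Solving gives a = 0.84690, b = −0.48082.
Then c = 488.9 − a·364 − b·190 = 271.99.
At (364, 203): z = 308.3 − 97.6 + 271.99 = 482.6 m.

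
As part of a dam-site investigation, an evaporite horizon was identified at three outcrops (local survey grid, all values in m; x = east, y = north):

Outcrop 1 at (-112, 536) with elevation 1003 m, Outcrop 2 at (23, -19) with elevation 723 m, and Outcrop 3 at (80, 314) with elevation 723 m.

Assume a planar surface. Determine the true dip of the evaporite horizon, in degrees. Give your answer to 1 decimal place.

Let the plane be z = a·x + b·y + c.
Outcrop 2−Outcrop 1: 135a − 555b = −280;  Outcrop 3−Outcrop 1: 192a − 222b = −280.
Solving gives a = −1.21739, b = 0.20838.
Gradient magnitude |∇z| = √(a² + b²) = √(1.48204 + 0.04342) = 1.23510.
True dip = arctan(1.23510) = 51.0°, dipping toward E (azimuth ≈ 100°).

51.0°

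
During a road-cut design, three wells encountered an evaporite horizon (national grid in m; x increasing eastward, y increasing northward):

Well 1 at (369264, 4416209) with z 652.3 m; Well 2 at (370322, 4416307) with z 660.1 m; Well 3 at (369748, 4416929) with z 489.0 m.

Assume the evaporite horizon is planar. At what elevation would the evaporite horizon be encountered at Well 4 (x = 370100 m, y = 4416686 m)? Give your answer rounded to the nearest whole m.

560 m

Two edge vectors: Well 1→Well 2 = (1058, 98, 7.8), Well 1→Well 3 = (484, 720, -163.3).
Normal n = (Well 1→Well 2) × (Well 1→Well 3) = (-21619.4, 176546.6, 714328).
So ∂z/∂x = −n_x/n_z = 0.03026537 and ∂z/∂y = −n_y/n_z = −0.24715061.
Intercept c from Well 1: 652.3 − 11175.91 + 1091468.74 = 1080945.13.
At (370100, 4416686): z = 11201.2 − 1091586.6 + 1080945.13 = 559.7 m.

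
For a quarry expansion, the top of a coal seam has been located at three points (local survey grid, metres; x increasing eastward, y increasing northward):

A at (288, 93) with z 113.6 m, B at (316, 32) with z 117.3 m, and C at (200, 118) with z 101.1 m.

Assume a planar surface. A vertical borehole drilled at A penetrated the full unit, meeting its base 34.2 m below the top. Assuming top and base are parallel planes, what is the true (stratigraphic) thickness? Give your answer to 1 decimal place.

33.9 m

Let the plane be z = a·x + b·y + c.
B−A: 28a − 61b = 3.7;  C−A: −88a + 25b = −12.5.
Solving gives a = 0.14353, b = 0.00523.
|∇z| = √(a²+b²) = 0.14363, so dip δ = arctan(0.14363) = 8.17°.
True thickness = vertical thickness × cos δ = 34.2 × cos 8.17° = 33.9 m.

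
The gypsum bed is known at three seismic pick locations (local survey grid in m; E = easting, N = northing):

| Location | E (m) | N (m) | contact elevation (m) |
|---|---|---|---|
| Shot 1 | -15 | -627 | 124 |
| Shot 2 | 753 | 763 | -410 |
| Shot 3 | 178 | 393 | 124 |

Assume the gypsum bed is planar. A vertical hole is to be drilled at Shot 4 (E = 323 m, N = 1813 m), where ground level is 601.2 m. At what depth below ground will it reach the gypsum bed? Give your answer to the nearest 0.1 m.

346.4 m

Let the plane be z = a·E + b·N + c.
Shot 2−Shot 1: 768a + 1390b = −534;  Shot 3−Shot 1: 193a + 1020b = 0.
Solving gives a = −1.057446, b = 0.200085.
Then c = 124 − a·-15 − b·-627 = 233.59.
At (323, 1813): z_contact = −341.56 + 362.75 + 233.59 = 254.79 m.
Depth below ground = 601.2 − 254.79 = 346.4 m.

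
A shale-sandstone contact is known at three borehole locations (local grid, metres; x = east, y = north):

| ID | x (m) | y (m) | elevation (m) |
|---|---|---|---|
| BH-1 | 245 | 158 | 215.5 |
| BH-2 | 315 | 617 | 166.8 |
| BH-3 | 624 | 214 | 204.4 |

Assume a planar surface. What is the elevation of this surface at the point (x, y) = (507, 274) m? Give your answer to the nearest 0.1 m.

Let the plane be z = a·x + b·y + c.
BH-2−BH-1: 70a + 459b = −48.7;  BH-3−BH-1: 379a + 56b = −11.1.
Solving gives a = −0.01392, b = −0.10398.
Then c = 215.5 − a·245 − b·158 = 235.34.
At (507, 274): z = −7.1 − 28.5 + 235.34 = 199.8 m.

199.8 m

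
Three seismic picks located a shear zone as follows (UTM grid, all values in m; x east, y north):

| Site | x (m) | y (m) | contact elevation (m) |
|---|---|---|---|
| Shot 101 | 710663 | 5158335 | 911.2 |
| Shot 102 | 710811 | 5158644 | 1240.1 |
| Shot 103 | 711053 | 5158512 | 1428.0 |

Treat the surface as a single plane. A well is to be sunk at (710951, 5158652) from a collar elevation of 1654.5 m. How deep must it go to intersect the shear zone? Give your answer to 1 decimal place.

Two edge vectors: Shot 101→Shot 102 = (148, 309, 328.9), Shot 101→Shot 103 = (390, 177, 516.8).
Normal n = (Shot 101→Shot 102) × (Shot 101→Shot 103) = (101475.9, 51784.6, -94314).
So ∂z/∂x = −n_x/n_z = 1.075936764 and ∂z/∂y = −n_y/n_z = 0.549065886.
Intercept c from Shot 101: 911.2 − 764628.45 − 2832265.78 = −3595983.03.
At (710951, 5158652): z_contact = 764938.32 + 2832439.83 − 3595983.03 = 1395.12 m.
Depth below ground = 1654.5 − 1395.12 = 259.4 m.

259.4 m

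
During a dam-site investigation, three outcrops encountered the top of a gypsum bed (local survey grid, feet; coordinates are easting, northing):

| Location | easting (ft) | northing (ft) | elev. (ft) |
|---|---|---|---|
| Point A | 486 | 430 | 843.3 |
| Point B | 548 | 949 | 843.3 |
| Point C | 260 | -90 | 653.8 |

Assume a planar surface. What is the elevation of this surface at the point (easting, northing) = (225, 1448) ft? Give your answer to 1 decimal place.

400.9 ft

Let the plane be z = a·easting + b·northing + c.
Point B−Point A: 62a + 519b = 0;  Point C−Point A: −226a − 520b = −189.5.
Solving gives a = 1.156330, b = −0.138136.
Then c = 843.3 − a·486 − b·430 = 340.72.
At (225, 1448): z = 260.2 − 200.0 + 340.72 = 400.9 ft.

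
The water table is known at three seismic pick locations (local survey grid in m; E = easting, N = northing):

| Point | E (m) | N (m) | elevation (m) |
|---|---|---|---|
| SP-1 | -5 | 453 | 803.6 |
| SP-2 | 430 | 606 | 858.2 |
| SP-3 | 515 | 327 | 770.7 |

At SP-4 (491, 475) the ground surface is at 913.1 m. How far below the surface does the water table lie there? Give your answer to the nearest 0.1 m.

Two edge vectors: SP-1→SP-2 = (435, 153, 54.6), SP-1→SP-3 = (520, -126, -32.9).
Normal n = (SP-1→SP-2) × (SP-1→SP-3) = (1845.9, 42703.5, -134370).
So ∂z/∂E = −n_x/n_z = 0.01374 and ∂z/∂N = −n_y/n_z = 0.31781.
Intercept c from SP-1: 803.6 + 0.07 − 143.97 = 659.70.
At (491, 475): z_contact = 6.75 + 150.96 + 659.70 = 817.41 m.
Depth below ground = 913.1 − 817.41 = 95.7 m.

95.7 m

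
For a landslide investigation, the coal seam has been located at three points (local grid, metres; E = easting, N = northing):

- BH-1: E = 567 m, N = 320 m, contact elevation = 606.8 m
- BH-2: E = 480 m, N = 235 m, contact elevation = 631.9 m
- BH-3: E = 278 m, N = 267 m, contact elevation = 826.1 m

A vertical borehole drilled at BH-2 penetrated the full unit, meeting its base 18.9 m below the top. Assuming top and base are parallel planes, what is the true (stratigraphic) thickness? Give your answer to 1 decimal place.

13.0 m

Two edge vectors: BH-1→BH-2 = (-87, -85, 25.1), BH-1→BH-3 = (-289, -53, 219.3).
Normal n = (BH-1→BH-2) × (BH-1→BH-3) = (-17310.2, 11825.2, -19954).
So ∂z/∂E = −n_x/n_z = −0.86751 and ∂z/∂N = −n_y/n_z = 0.59262.
|∇z| = √(a²+b²) = 1.05060, so dip δ = arctan(1.05060) = 46.41°.
True thickness = vertical thickness × cos δ = 18.9 × cos 46.41° = 13.0 m.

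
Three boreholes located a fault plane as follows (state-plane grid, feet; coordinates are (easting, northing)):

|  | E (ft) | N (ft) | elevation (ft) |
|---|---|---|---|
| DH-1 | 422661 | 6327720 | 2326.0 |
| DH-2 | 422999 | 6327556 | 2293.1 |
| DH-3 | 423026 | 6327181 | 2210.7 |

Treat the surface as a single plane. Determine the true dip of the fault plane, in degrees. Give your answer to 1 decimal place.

Let the plane be z = a·E + b·N + c.
DH-2−DH-1: 338a − 164b = −32.9;  DH-3−DH-1: 365a − 539b = −115.3.
Solving gives a = 0.00961, b = 0.22043.
Gradient magnitude |∇z| = √(a² + b²) = √(0.00009 + 0.04859) = 0.22064.
True dip = arctan(0.22064) = 12.4°, dipping toward S (azimuth ≈ 182°).

12.4°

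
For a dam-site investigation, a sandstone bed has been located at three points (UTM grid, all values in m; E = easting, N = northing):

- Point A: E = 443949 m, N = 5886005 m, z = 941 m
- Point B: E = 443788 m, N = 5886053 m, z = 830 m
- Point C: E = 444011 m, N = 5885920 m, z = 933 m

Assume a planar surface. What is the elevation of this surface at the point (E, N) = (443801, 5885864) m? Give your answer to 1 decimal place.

Two edge vectors: Point A→Point B = (-161, 48, -111), Point A→Point C = (62, -85, -8).
Normal n = (Point A→Point B) × (Point A→Point C) = (-9819, -8170, 10709).
So ∂z/∂E = −n_x/n_z = 0.916892334 and ∂z/∂N = −n_y/n_z = 0.762909702.
Intercept c from Point A: 941 − 407053.43 − 4490490.32 = −4896602.76.
At (443801, 5885864): z = 406917.7 + 4490382.8 − 4896602.76 = 697.7 m.

697.7 m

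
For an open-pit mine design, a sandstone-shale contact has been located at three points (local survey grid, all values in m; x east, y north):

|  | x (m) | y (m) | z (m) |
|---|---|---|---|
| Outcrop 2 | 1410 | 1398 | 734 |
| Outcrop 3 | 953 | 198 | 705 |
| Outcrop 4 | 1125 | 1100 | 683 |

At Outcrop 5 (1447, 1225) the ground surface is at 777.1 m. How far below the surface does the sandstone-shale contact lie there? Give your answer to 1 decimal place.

21.0 m

Two edge vectors: Outcrop 2→Outcrop 3 = (-457, -1200, -29), Outcrop 2→Outcrop 4 = (-285, -298, -51).
Normal n = (Outcrop 2→Outcrop 3) × (Outcrop 2→Outcrop 4) = (52558, -15042, -205814).
So ∂z/∂x = −n_x/n_z = 0.255366 and ∂z/∂y = −n_y/n_z = −0.073085.
Intercept c from Outcrop 2: 734 − 360.07 + 102.17 = 476.11.
At (1447, 1225): z_contact = 369.52 − 89.53 + 476.11 = 756.09 m.
Depth below ground = 777.1 − 756.09 = 21.0 m.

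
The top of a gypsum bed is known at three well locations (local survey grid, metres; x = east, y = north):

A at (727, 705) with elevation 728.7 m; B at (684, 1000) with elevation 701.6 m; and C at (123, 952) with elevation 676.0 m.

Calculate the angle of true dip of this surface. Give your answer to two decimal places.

Let the plane be z = a·x + b·y + c.
B−A: −43a + 295b = −27.1;  C−A: −604a + 247b = −52.7.
Solving gives a = 0.05283, b = −0.08416.
Gradient magnitude |∇z| = √(a² + b²) = √(0.00279 + 0.00708) = 0.09937.
True dip = arctan(0.09937) = 5.67°, dipping toward NNW (azimuth ≈ 328°).

5.67°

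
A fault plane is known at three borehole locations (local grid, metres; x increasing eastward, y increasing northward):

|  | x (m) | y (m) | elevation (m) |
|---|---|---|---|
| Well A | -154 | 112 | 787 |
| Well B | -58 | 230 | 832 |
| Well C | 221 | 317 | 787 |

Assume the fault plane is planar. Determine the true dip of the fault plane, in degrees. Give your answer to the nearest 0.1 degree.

38.1°

Let the plane be z = a·x + b·y + c.
Well B−Well A: 96a + 118b = 45;  Well C−Well A: 375a + 205b = 0.
Solving gives a = −0.37546, b = 0.68681.
Gradient magnitude |∇z| = √(a² + b²) = √(0.14097 + 0.47171) = 0.78274.
True dip = arctan(0.78274) = 38.1°, dipping toward SSE (azimuth ≈ 151°).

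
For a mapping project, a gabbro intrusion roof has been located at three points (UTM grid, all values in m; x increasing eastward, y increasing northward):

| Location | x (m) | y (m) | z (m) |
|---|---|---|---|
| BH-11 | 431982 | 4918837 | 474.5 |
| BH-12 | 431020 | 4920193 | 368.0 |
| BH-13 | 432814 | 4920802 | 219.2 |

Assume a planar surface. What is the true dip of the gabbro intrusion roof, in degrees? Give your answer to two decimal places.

6.82°

Let the plane be z = a·x + b·y + c.
BH-12−BH-11: −962a + 1356b = −106.5;  BH-13−BH-11: 832a + 1965b = −255.3.
Solving gives a = −0.04536, b = −0.11072.
Gradient magnitude |∇z| = √(a² + b²) = √(0.00206 + 0.01226) = 0.11965.
True dip = arctan(0.11965) = 6.82°, dipping toward NNE (azimuth ≈ 022°).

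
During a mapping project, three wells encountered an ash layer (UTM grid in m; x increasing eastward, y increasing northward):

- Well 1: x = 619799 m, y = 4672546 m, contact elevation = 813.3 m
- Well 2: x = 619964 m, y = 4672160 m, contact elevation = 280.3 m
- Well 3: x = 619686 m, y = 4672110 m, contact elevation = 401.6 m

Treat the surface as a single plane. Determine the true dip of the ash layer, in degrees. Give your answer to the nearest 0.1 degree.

52.0°

Let the plane be z = a·x + b·y + c.
Well 2−Well 1: 165a − 386b = −533;  Well 3−Well 1: −113a − 436b = −411.7.
Solving gives a = −0.63580, b = 1.10905.
Gradient magnitude |∇z| = √(a² + b²) = √(0.40424 + 1.22999) = 1.27837.
True dip = arctan(1.27837) = 52.0°, dipping toward SSE (azimuth ≈ 150°).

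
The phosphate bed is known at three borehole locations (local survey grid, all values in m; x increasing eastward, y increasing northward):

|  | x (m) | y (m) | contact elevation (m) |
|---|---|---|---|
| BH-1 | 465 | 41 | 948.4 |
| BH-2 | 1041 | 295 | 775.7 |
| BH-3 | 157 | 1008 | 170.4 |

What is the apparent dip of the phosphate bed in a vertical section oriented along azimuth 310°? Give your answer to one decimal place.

Two edge vectors: BH-1→BH-2 = (576, 254, -172.7), BH-1→BH-3 = (-308, 967, -778).
Normal n = (BH-1→BH-2) × (BH-1→BH-3) = (-30611.1, 501319.6, 635224).
So ∂z/∂x = −n_x/n_z = 0.04819 and ∂z/∂y = −n_y/n_z = −0.78920.
Unit vector along 310° is (sin 310°, cos 310°) = (-0.7660, 0.6428).
Slope in that direction = a·(-0.7660) + b·(0.6428) = −0.54420.
Apparent dip = arctan|0.54420| = 28.6° (true dip is 38.3°, so apparent ≤ true as expected).

28.6°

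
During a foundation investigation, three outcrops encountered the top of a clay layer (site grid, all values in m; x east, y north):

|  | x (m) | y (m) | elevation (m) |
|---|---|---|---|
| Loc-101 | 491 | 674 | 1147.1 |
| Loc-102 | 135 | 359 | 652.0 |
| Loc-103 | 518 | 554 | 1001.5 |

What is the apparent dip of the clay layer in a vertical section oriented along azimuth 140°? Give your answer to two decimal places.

Let the plane be z = a·x + b·y + c.
Loc-102−Loc-101: −356a − 315b = −495.1;  Loc-103−Loc-101: 27a − 120b = −145.6.
Solving gives a = 0.26448, b = 1.27284.
Unit vector along 140° is (sin 140°, cos 140°) = (0.6428, -0.7660).
Slope in that direction = a·(0.6428) + b·(-0.7660) = −0.80505.
Apparent dip = arctan|0.80505| = 38.84° (true dip is 52.4°, so apparent ≤ true as expected).

38.84°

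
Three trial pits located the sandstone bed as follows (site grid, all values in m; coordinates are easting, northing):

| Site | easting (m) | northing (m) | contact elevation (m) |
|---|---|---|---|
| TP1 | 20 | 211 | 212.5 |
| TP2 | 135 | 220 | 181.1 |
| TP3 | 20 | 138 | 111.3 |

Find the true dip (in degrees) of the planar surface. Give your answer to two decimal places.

Two edge vectors: TP1→TP2 = (115, 9, -31.4), TP1→TP3 = (0, -73, -101.2).
Normal n = (TP1→TP2) × (TP1→TP3) = (-3203, 11638, -8395).
So ∂z/∂easting = −n_x/n_z = −0.38154 and ∂z/∂northing = −n_y/n_z = 1.38630.
Gradient magnitude |∇z| = √(a² + b²) = √(0.14557 + 1.92183) = 1.43785.
True dip = arctan(1.43785) = 55.18°, dipping toward SSE (azimuth ≈ 165°).

55.18°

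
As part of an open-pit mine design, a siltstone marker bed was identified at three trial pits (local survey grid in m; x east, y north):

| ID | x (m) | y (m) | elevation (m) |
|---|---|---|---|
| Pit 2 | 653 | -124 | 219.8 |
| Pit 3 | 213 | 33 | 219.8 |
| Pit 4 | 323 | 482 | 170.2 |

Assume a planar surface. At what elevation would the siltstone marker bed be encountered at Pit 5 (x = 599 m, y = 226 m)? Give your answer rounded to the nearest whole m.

186 m

Let the plane be z = a·x + b·y + c.
Pit 3−Pit 2: −440a + 157b = 0;  Pit 4−Pit 2: −330a + 606b = −49.6.
Solving gives a = −0.03625, b = −0.10159.
Then c = 219.8 − a·653 − b·-124 = 230.87.
At (599, 226): z = −21.7 − 23.0 + 230.87 = 186.2 m.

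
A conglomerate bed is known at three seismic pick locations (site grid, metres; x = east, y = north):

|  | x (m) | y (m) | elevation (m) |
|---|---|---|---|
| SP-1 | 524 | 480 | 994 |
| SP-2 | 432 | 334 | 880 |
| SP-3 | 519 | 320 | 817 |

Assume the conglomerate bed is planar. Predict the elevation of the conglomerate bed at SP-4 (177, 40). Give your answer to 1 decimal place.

688.3 m

Two edge vectors: SP-1→SP-2 = (-92, -146, -114), SP-1→SP-3 = (-5, -160, -177).
Normal n = (SP-1→SP-2) × (SP-1→SP-3) = (7602, -15714, 13990).
So ∂z/∂x = −n_x/n_z = −0.54339 and ∂z/∂y = −n_y/n_z = 1.12323.
Intercept c from SP-1: 994 + 284.74 − 539.15 = 739.58.
At (177, 40): z = −96.2 + 44.9 + 739.58 = 688.3 m.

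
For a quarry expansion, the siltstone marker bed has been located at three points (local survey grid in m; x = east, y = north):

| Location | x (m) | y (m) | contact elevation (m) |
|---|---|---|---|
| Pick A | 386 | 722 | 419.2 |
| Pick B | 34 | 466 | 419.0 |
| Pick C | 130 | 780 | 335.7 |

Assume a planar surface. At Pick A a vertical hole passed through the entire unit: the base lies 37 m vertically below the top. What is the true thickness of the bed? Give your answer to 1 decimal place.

Let the plane be z = a·x + b·y + c.
Pick B−Pick A: −352a − 256b = −0.2;  Pick C−Pick A: −256a + 58b = −83.5.
Solving gives a = 0.24883, b = −0.34136.
|∇z| = √(a²+b²) = 0.42243, so dip δ = arctan(0.42243) = 22.90°.
True thickness = vertical thickness × cos δ = 37 × cos 22.90° = 34.1 m.

34.1 m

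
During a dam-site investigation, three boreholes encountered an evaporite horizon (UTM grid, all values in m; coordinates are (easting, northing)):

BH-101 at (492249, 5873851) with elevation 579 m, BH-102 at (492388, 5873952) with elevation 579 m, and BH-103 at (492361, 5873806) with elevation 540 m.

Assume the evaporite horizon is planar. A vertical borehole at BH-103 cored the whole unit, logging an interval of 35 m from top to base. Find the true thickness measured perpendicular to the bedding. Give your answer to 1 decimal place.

Let the plane be z = a·E + b·N + c.
BH-102−BH-101: 139a + 101b = 0;  BH-103−BH-101: 112a − 45b = −39.
Solving gives a = −0.22423, b = 0.30859.
|∇z| = √(a²+b²) = 0.38145, so dip δ = arctan(0.38145) = 20.88°.
True thickness = vertical thickness × cos δ = 35 × cos 20.88° = 32.7 m.

32.7 m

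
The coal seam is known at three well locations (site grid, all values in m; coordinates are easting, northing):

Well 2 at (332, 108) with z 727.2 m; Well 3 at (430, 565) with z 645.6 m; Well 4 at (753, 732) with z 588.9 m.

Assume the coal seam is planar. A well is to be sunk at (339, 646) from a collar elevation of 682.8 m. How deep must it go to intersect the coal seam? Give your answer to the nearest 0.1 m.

Let the plane be z = a·easting + b·northing + c.
Well 3−Well 2: 98a + 457b = −81.6;  Well 4−Well 2: 421a + 624b = −138.3.
Solving gives a = −0.09360, b = −0.15848.
Then c = 727.2 − a·332 − b·108 = 775.39.
At (339, 646): z_contact = −31.73 − 102.38 + 775.39 = 641.28 m.
Depth below ground = 682.8 − 641.28 = 41.5 m.

41.5 m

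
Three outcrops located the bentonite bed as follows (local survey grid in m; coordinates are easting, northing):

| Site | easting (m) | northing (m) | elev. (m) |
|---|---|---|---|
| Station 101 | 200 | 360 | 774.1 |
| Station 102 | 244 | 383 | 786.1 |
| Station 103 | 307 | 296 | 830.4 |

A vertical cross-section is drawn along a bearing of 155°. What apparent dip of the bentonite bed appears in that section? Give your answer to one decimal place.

20.3°

Two edge vectors: Station 101→Station 102 = (44, 23, 12), Station 101→Station 103 = (107, -64, 56.3).
Normal n = (Station 101→Station 102) × (Station 101→Station 103) = (2062.9, -1193.2, -5277).
So ∂z/∂easting = −n_x/n_z = 0.39092 and ∂z/∂northing = −n_y/n_z = −0.22611.
Unit vector along 155° is (sin 155°, cos 155°) = (0.4226, -0.9063).
Slope in that direction = a·(0.4226) + b·(-0.9063) = 0.37014.
Apparent dip = arctan|0.37014| = 20.3° (true dip is 24.3°, so apparent ≤ true as expected).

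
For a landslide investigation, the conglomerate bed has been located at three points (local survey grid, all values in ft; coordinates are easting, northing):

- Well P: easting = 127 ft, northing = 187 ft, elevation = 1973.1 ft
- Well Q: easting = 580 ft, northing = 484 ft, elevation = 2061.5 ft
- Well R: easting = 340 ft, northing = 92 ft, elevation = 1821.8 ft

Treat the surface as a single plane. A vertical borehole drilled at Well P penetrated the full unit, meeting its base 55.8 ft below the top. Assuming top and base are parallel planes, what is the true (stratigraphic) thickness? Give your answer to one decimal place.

Two edge vectors: Well P→Well Q = (453, 297, 88.4), Well P→Well R = (213, -95, -151.3).
Normal n = (Well P→Well Q) × (Well P→Well R) = (-36538.1, 87368.1, -106296).
So ∂z/∂easting = −n_x/n_z = −0.34374 and ∂z/∂northing = −n_y/n_z = 0.82193.
|∇z| = √(a²+b²) = 0.89091, so dip δ = arctan(0.89091) = 41.70°.
True thickness = vertical thickness × cos δ = 55.8 × cos 41.70° = 41.7 ft.

41.7 ft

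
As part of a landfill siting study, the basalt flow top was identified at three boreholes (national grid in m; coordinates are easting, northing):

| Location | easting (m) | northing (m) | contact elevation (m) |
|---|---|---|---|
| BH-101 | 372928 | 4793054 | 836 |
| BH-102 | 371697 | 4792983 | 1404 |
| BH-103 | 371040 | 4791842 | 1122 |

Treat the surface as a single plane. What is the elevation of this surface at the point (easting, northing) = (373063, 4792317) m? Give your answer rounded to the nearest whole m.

379 m

Let the plane be z = a·easting + b·northing + c.
BH-102−BH-101: −1231a − 71b = 568;  BH-103−BH-101: −1888a − 1212b = 286.
Solving gives a = −0.49200839, b = 0.53045531.
Then c = 836 − a·372928 − b·4793054 = −2358181.25.
At (373063, 4792317): z = −183550.1 + 2542110.0 − 2358181.25 = 378.6 m.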